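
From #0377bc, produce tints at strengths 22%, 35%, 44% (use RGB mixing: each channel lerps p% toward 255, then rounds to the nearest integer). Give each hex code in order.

#3a95cb, #5ba7d3, #72b3d9

#0377bc is rgb(3, 119, 188).
22%: (3 + 55.44 = 58.44→58, 119 + 29.92 = 148.92→149, 188 + 14.74 = 202.74→203) → #3a95cb
35%: (3 + 88.2 = 91.2→91, 119 + 47.6 = 166.6→167, 188 + 23.45 = 211.45→211) → #5ba7d3
44%: (3 + 110.88 = 113.88→114, 119 + 59.84 = 178.84→179, 188 + 29.48 = 217.48→217) → #72b3d9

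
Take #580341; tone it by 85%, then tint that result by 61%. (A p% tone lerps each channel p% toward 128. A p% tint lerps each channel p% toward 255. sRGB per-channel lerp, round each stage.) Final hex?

#580341 is rgb(88, 3, 65).
Lerp each channel 85% toward 128:
  R: 88 + 34 = 122 → 122
  G: 3 + 106.25 = 109.25 → 109
  B: 65 + 53.55 = 118.55 → 119
After the tone: rgb(122, 109, 119) = #7a6d77.
Lerp each channel 61% toward 255:
  R: 122 + 0.61×(255−122) = 122 + 81.13 = 203.13 → 203
  G: 109 + 0.61×(255−109) = 109 + 89.06 = 198.06 → 198
  B: 119 + 0.61×(255−119) = 119 + 82.96 = 201.96 → 202
rgb(203, 198, 202) = #cbc6ca.

#cbc6ca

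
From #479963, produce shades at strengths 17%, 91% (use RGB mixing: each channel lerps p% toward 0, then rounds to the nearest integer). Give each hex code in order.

#479963 is rgb(71, 153, 99).
17%: (71 − 12.07 = 58.93→59, 153 − 26.01 = 126.99→127, 99 − 16.83 = 82.17→82) → #3B7F52
91%: (71 − 64.61 = 6.39→6, 153 − 139.23 = 13.77→14, 99 − 90.09 = 8.91→9) → #060E09

#3B7F52, #060E09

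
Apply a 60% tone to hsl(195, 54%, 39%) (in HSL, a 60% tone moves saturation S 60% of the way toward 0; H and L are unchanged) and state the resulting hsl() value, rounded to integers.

hsl(195, 22%, 39%)

S moves 60% from 54 toward 0: 54 − 32.4 = 21.6 → 22.
H and L are unchanged.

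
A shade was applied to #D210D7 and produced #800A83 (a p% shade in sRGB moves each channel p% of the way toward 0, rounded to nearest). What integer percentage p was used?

39%

#D210D7 is rgb(210, 16, 215); #800A83 is rgb(128, 10, 131).
On the B channel (widest range): 131 ≈ 215 + (p/100)(0 − 215), so p ≈ 100×(131 − 215)/(0 − 215) = -8400/-215 = 39.07.
p = 39 reproduces all three channels after rounding.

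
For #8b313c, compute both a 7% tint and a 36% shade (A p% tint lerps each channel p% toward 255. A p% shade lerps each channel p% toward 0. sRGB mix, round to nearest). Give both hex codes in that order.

#8b313c is rgb(139, 49, 60).
7% tint:
  R: 139 + 0.07×(255−139) = 139 + 8.12 = 147.12 → 147
  G: 49 + 0.07×(255−49) = 49 + 14.42 = 63.42 → 63
  B: 60 + 0.07×(255−60) = 60 + 13.65 = 73.65 → 74
  → #933f4a
36% shade:
  R: 139 − 50.04 = 88.96 → 89
  G: 49 − 17.64 = 31.36 → 31
  B: 60 − 21.6 = 38.4 → 38
  → #591f26

#933f4a, #591f26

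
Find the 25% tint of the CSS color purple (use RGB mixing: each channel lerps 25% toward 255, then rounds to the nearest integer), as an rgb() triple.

rgb(160, 64, 160)

CSS purple is rgb(128, 0, 128).
Lerp each channel 25% toward 255:
  R: 128 + 0.25×(255−128) = 128 + 31.75 = 159.75 → 160
  G: 0 + 63.75 = 63.75 → 64
  B: 128 + 31.75 = 159.75 → 160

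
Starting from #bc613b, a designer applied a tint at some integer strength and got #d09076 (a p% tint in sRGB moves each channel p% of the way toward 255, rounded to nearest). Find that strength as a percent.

#bc613b is rgb(188, 97, 59); #d09076 is rgb(208, 144, 118).
On the B channel (widest range): 118 ≈ 59 + (p/100)(255 − 59), so p ≈ 100×(118 − 59)/(255 − 59) = 5900/196 = 30.10.
p = 30 reproduces all three channels after rounding.

30%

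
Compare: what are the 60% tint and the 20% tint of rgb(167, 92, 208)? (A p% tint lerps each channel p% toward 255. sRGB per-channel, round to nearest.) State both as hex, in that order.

60% tint:
  R: 167 + 52.8 = 219.8 → 220
  G: 92 + 0.6×(255−92) = 92 + 97.8 = 189.8 → 190
  B: 208 + 0.6×(255−208) = 208 + 28.2 = 236.2 → 236
  → #DCBEEC
20% tint:
  R: 167 + 0.2×(255−167) = 167 + 17.6 = 184.6 → 185
  G: 92 + 32.6 = 124.6 → 125
  B: 208 + 0.2×(255−208) = 208 + 9.4 = 217.4 → 217
  → #B97DD9

#DCBEEC, #B97DD9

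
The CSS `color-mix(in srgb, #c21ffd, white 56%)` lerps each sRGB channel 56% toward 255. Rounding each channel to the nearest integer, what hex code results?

#e49cfe

#c21ffd is rgb(194, 31, 253).
Lerp each channel 56% toward 255:
  R: 194 + 34.16 = 228.16 → 228
  G: 31 + 0.56×(255−31) = 31 + 125.44 = 156.44 → 156
  B: 253 + 1.12 = 254.12 → 254
rgb(228, 156, 254) = #e49cfe.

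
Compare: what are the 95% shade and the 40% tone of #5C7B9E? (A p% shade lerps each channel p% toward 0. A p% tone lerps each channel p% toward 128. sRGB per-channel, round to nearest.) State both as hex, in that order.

#5C7B9E is rgb(92, 123, 158).
95% shade:
  R: 92 + 0.95×(0−92) = 92 − 87.4 = 4.6 → 5
  G: 123 + 0.95×(0−123) = 123 − 116.85 = 6.15 → 6
  B: 158 − 150.1 = 7.9 → 8
  → #050608
40% tone:
  R: 92 + 14.4 = 106.4 → 106
  G: 123 + 0.4×(128−123) = 123 + 2 = 125 → 125
  B: 158 + 0.4×(128−158) = 158 − 12 = 146 → 146
  → #6A7D92

#050608, #6A7D92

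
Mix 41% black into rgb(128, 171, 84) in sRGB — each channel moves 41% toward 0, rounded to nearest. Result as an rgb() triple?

rgb(76, 101, 50)

Per channel, c → c + 0.41(0 − c):
  R: 128 + 0.41×(0−128) = 128 − 52.48 = 75.52 → 76
  G: 171 − 70.11 = 100.89 → 101
  B: 84 + 0.41×(0−84) = 84 − 34.44 = 49.56 → 50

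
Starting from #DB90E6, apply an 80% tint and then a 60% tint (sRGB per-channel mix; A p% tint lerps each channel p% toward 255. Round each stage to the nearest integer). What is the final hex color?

#DB90E6 is rgb(219, 144, 230).
Per channel, c → c + 0.8(255 − c):
  R: 219 + 0.8×(255−219) = 219 + 28.8 = 247.8 → 248
  G: 144 + 88.8 = 232.8 → 233
  B: 230 + 0.8×(255−230) = 230 + 20 = 250 → 250
After the tint: rgb(248, 233, 250) = #F8E9FA.
Per channel, c → c + 0.6(255 − c):
  R: 248 + 4.2 = 252.2 → 252
  G: 233 + 13.2 = 246.2 → 246
  B: 250 + 3 = 253 → 253
rgb(252, 246, 253) = #FCF6FD.

#FCF6FD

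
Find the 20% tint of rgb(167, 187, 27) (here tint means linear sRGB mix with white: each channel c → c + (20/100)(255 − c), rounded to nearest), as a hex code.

A 20% tint moves each channel 20% toward 255:
  R: 167 + 17.6 = 184.6 → 185
  G: 187 + 0.2×(255−187) = 187 + 13.6 = 200.6 → 201
  B: 27 + 0.2×(255−27) = 27 + 45.6 = 72.6 → 73
rgb(185, 201, 73) = #B9C949.

#B9C949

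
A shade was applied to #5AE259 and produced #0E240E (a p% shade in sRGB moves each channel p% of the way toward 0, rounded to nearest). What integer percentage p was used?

#5AE259 is rgb(90, 226, 89); #0E240E is rgb(14, 36, 14).
On the G channel (widest range): 36 ≈ 226 + (p/100)(0 − 226), so p ≈ 100×(36 − 226)/(0 − 226) = -19000/-226 = 84.07.
p = 84 reproduces all three channels after rounding.

84%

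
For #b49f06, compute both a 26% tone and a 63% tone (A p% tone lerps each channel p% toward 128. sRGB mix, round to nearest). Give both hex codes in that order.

#b49f06 is rgb(180, 159, 6).
26% tone:
  R: 180 + 0.26×(128−180) = 180 − 13.52 = 166.48 → 166
  G: 159 + 0.26×(128−159) = 159 − 8.06 = 150.94 → 151
  B: 6 + 31.72 = 37.72 → 38
  → #a69726
63% tone:
  R: 180 + 0.63×(128−180) = 180 − 32.76 = 147.24 → 147
  G: 159 − 19.53 = 139.47 → 139
  B: 6 + 0.63×(128−6) = 6 + 76.86 = 82.86 → 83
  → #938b53

#a69726, #938b53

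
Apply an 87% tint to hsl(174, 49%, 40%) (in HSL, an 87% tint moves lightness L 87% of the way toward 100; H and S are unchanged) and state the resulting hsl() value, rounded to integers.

hsl(174, 49%, 92%)

L moves 87% from 40 toward 100: 40 + 52.2 = 92.2 → 92.
H and S are unchanged.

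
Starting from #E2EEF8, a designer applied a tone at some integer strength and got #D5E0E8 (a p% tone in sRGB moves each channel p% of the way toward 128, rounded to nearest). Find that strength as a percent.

13%

#E2EEF8 is rgb(226, 238, 248); #D5E0E8 is rgb(213, 224, 232).
On the B channel (widest range): 232 ≈ 248 + (p/100)(128 − 248), so p ≈ 100×(232 − 248)/(128 − 248) = -1600/-120 = 13.33.
p = 13 reproduces all three channels after rounding.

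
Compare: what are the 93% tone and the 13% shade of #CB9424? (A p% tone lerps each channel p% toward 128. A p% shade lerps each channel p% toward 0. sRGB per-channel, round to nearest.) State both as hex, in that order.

#CB9424 is rgb(203, 148, 36).
93% tone:
  R: 203 − 69.75 = 133.25 → 133
  G: 148 + 0.93×(128−148) = 148 − 18.6 = 129.4 → 129
  B: 36 + 0.93×(128−36) = 36 + 85.56 = 121.56 → 122
  → #85817A
13% shade:
  R: 203 − 26.39 = 176.61 → 177
  G: 148 − 19.24 = 128.76 → 129
  B: 36 + 0.13×(0−36) = 36 − 4.68 = 31.32 → 31
  → #B1811F

#85817A, #B1811F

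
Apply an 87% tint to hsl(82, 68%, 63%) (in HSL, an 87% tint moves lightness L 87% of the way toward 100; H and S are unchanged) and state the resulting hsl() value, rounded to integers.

hsl(82, 68%, 95%)

L moves 87% from 63 toward 100: 63 + 32.19 = 95.19 → 95.
H and S are unchanged.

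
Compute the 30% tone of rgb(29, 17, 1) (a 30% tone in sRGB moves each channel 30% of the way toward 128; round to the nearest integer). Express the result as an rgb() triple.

A 30% tone moves each channel 30% toward 128:
  R: 29 + 0.3×(128−29) = 29 + 29.7 = 58.7 → 59
  G: 17 + 33.3 = 50.3 → 50
  B: 1 + 0.3×(128−1) = 1 + 38.1 = 39.1 → 39

rgb(59, 50, 39)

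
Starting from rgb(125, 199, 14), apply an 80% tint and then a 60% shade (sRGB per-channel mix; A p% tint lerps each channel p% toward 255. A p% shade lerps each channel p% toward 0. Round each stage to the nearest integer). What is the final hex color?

Per channel, c → c + 0.8(255 − c):
  R: 125 + 0.8×(255−125) = 125 + 104 = 229 → 229
  G: 199 + 44.8 = 243.8 → 244
  B: 14 + 192.8 = 206.8 → 207
After the tint: rgb(229, 244, 207) = #e5f4cf.
A 60% shade moves each channel 60% toward 0:
  R: 229 + 0.6×(0−229) = 229 − 137.4 = 91.6 → 92
  G: 244 + 0.6×(0−244) = 244 − 146.4 = 97.6 → 98
  B: 207 − 124.2 = 82.8 → 83
rgb(92, 98, 83) = #5c6253.

#5c6253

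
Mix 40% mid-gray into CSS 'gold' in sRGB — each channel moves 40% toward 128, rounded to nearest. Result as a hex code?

CSS gold is rgb(255, 215, 0).
Per channel, c → c + 0.4(128 − c):
  R: 255 − 50.8 = 204.2 → 204
  G: 215 + 0.4×(128−215) = 215 − 34.8 = 180.2 → 180
  B: 0 + 0.4×(128−0) = 0 + 51.2 = 51.2 → 51
rgb(204, 180, 51) = #CCB433.

#CCB433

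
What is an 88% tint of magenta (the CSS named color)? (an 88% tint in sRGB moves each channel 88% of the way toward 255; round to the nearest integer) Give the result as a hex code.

#FFE0FF

CSS magenta is rgb(255, 0, 255).
Per channel, c → c + 0.88(255 − c):
  R: 255 + 0.88×(255−255) = 255 + 0 = 255 → 255
  G: 0 + 0.88×(255−0) = 0 + 224.4 = 224.4 → 224
  B: 255 + 0 = 255 → 255
rgb(255, 224, 255) = #FFE0FF.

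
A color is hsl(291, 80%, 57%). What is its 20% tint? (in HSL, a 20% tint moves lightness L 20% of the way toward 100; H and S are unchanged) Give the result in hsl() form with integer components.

L moves 20% from 57 toward 100: 57 + 8.6 = 65.6 → 66.
H and S are unchanged.

hsl(291, 80%, 66%)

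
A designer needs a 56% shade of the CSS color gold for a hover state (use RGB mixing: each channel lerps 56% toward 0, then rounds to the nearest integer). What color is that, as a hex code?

#705f00

CSS gold is rgb(255, 215, 0).
Per channel, c → c + 0.56(0 − c):
  R: 255 − 142.8 = 112.2 → 112
  G: 215 − 120.4 = 94.6 → 95
  B: 0 + 0.56×(0−0) = 0 + 0 = 0 → 0
rgb(112, 95, 0) = #705f00.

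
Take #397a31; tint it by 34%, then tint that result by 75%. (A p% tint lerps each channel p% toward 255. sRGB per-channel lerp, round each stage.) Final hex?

#dee9dd

#397a31 is rgb(57, 122, 49).
A 34% tint moves each channel 34% toward 255:
  R: 57 + 67.32 = 124.32 → 124
  G: 122 + 45.22 = 167.22 → 167
  B: 49 + 0.34×(255−49) = 49 + 70.04 = 119.04 → 119
After the tint: rgb(124, 167, 119) = #7ca777.
A 75% tint moves each channel 75% toward 255:
  R: 124 + 98.25 = 222.25 → 222
  G: 167 + 66 = 233 → 233
  B: 119 + 0.75×(255−119) = 119 + 102 = 221 → 221
rgb(222, 233, 221) = #dee9dd.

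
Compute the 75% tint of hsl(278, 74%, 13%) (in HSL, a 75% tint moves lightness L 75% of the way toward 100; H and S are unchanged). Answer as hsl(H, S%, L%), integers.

L moves 75% from 13 toward 100: 13 + 65.25 = 78.25 → 78.
H and S are unchanged.

hsl(278, 74%, 78%)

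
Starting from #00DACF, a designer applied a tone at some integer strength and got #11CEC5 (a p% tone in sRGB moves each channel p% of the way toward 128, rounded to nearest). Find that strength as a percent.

13%

#00DACF is rgb(0, 218, 207); #11CEC5 is rgb(17, 206, 197).
On the R channel (widest range): 17 ≈ 0 + (p/100)(128 − 0), so p ≈ 100×(17 − 0)/(128 − 0) = 1700/128 = 13.28.
p = 13 reproduces all three channels after rounding.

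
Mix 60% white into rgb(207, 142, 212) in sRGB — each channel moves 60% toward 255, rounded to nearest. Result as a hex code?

Lerp each channel 60% toward 255:
  R: 207 + 0.6×(255−207) = 207 + 28.8 = 235.8 → 236
  G: 142 + 67.8 = 209.8 → 210
  B: 212 + 0.6×(255−212) = 212 + 25.8 = 237.8 → 238
rgb(236, 210, 238) = #ECD2EE.

#ECD2EE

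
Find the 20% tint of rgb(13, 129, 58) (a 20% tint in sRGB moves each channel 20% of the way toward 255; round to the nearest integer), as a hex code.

#3D9A61

A 20% tint moves each channel 20% toward 255:
  R: 13 + 48.4 = 61.4 → 61
  G: 129 + 25.2 = 154.2 → 154
  B: 58 + 0.2×(255−58) = 58 + 39.4 = 97.4 → 97
rgb(61, 154, 97) = #3D9A61.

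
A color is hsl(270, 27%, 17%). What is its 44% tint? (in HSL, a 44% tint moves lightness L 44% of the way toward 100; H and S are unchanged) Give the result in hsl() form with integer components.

hsl(270, 27%, 54%)

L moves 44% from 17 toward 100: 17 + 36.52 = 53.52 → 54.
H and S are unchanged.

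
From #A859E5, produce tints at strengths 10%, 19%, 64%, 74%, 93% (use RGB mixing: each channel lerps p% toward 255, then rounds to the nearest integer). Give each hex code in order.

#B16AE8, #B979EA, #E0C3F6, #E8D4F8, #F9F3FD

#A859E5 is rgb(168, 89, 229).
10%: (168 + 8.7 = 176.7→177, 89 + 16.6 = 105.6→106, 229 + 2.6 = 231.6→232) → #B16AE8
19%: (168 + 16.53 = 184.53→185, 89 + 31.54 = 120.54→121, 229 + 4.94 = 233.94→234) → #B979EA
64%: (168 + 55.68 = 223.68→224, 89 + 106.24 = 195.24→195, 229 + 16.64 = 245.64→246) → #E0C3F6
74%: (168 + 64.38 = 232.38→232, 89 + 122.84 = 211.84→212, 229 + 19.24 = 248.24→248) → #E8D4F8
93%: (168 + 80.91 = 248.91→249, 89 + 154.38 = 243.38→243, 229 + 24.18 = 253.18→253) → #F9F3FD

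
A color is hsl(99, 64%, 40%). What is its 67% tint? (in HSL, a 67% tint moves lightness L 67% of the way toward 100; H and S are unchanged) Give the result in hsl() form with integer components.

L moves 67% from 40 toward 100: 40 + 40.2 = 80.2 → 80.
H and S are unchanged.

hsl(99, 64%, 80%)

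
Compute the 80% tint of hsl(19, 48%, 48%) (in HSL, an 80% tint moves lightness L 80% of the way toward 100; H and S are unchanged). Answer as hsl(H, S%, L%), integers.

L moves 80% from 48 toward 100: 48 + 41.6 = 89.6 → 90.
H and S are unchanged.

hsl(19, 48%, 90%)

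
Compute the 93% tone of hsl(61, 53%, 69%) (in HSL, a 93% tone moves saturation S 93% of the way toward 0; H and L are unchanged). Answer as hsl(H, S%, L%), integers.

hsl(61, 4%, 69%)

S moves 93% from 53 toward 0: 53 − 49.29 = 3.71 → 4.
H and L are unchanged.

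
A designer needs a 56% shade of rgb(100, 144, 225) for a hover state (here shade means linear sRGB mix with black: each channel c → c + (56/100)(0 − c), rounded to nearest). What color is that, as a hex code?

Lerp each channel 56% toward 0:
  R: 100 − 56 = 44 → 44
  G: 144 − 80.64 = 63.36 → 63
  B: 225 + 0.56×(0−225) = 225 − 126 = 99 → 99
rgb(44, 63, 99) = #2C3F63.

#2C3F63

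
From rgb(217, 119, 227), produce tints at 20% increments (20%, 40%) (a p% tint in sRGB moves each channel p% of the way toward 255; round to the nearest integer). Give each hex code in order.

#e192e9, #e8adee

20%: (217 + 7.6 = 224.6→225, 119 + 27.2 = 146.2→146, 227 + 5.6 = 232.6→233) → #e192e9
40%: (217 + 15.2 = 232.2→232, 119 + 54.4 = 173.4→173, 227 + 11.2 = 238.2→238) → #e8adee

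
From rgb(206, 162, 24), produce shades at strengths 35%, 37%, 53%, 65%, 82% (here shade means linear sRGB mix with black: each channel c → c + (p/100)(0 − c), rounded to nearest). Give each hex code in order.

35%: (206 − 72.1 = 133.9→134, 162 − 56.7 = 105.3→105, 24 − 8.4 = 15.6→16) → #866910
37%: (206 − 76.22 = 129.78→130, 162 − 59.94 = 102.06→102, 24 − 8.88 = 15.12→15) → #82660f
53%: (206 − 109.18 = 96.82→97, 162 − 85.86 = 76.14→76, 24 − 12.72 = 11.28→11) → #614c0b
65%: (206 − 133.9 = 72.1→72, 162 − 105.3 = 56.7→57, 24 − 15.6 = 8.4→8) → #483908
82%: (206 − 168.92 = 37.08→37, 162 − 132.84 = 29.16→29, 24 − 19.68 = 4.32→4) → #251d04

#866910, #82660f, #614c0b, #483908, #251d04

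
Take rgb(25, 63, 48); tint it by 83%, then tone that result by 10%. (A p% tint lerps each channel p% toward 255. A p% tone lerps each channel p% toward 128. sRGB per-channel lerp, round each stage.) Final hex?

Per channel, c → c + 0.83(255 − c):
  R: 25 + 0.83×(255−25) = 25 + 190.9 = 215.9 → 216
  G: 63 + 0.83×(255−63) = 63 + 159.36 = 222.36 → 222
  B: 48 + 171.81 = 219.81 → 220
After the tint: rgb(216, 222, 220) = #d8dedc.
Per channel, c → c + 0.1(128 − c):
  R: 216 + 0.1×(128−216) = 216 − 8.8 = 207.2 → 207
  G: 222 + 0.1×(128−222) = 222 − 9.4 = 212.6 → 213
  B: 220 − 9.2 = 210.8 → 211
rgb(207, 213, 211) = #cfd5d3.

#cfd5d3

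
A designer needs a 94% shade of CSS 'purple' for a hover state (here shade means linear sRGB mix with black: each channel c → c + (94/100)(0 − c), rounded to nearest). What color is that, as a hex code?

#080008

CSS purple is rgb(128, 0, 128).
Lerp each channel 94% toward 0:
  R: 128 − 120.32 = 7.68 → 8
  G: 0 + 0 = 0 → 0
  B: 128 − 120.32 = 7.68 → 8
rgb(8, 0, 8) = #080008.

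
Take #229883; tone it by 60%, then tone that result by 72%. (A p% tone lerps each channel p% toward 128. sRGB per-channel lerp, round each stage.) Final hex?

#229883 is rgb(34, 152, 131).
Per channel, c → c + 0.6(128 − c):
  R: 34 + 0.6×(128−34) = 34 + 56.4 = 90.4 → 90
  G: 152 − 14.4 = 137.6 → 138
  B: 131 + 0.6×(128−131) = 131 − 1.8 = 129.2 → 129
After the tone: rgb(90, 138, 129) = #5A8A81.
Lerp each channel 72% toward 128:
  R: 90 + 0.72×(128−90) = 90 + 27.36 = 117.36 → 117
  G: 138 − 7.2 = 130.8 → 131
  B: 129 − 0.72 = 128.28 → 128
rgb(117, 131, 128) = #758380.

#758380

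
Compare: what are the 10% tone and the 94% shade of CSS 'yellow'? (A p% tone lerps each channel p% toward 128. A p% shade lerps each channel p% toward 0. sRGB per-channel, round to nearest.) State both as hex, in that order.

CSS yellow is rgb(255, 255, 0).
10% tone:
  R: 255 + 0.1×(128−255) = 255 − 12.7 = 242.3 → 242
  G: 255 + 0.1×(128−255) = 255 − 12.7 = 242.3 → 242
  B: 0 + 0.1×(128−0) = 0 + 12.8 = 12.8 → 13
  → #F2F20D
94% shade:
  R: 255 + 0.94×(0−255) = 255 − 239.7 = 15.3 → 15
  G: 255 + 0.94×(0−255) = 255 − 239.7 = 15.3 → 15
  B: 0 + 0.94×(0−0) = 0 + 0 = 0 → 0
  → #0F0F00

#F2F20D, #0F0F00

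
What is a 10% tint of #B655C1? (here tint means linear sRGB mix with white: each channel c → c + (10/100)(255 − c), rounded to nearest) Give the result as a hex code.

#B655C1 is rgb(182, 85, 193).
Per channel, c → c + 0.1(255 − c):
  R: 182 + 0.1×(255−182) = 182 + 7.3 = 189.3 → 189
  G: 85 + 0.1×(255−85) = 85 + 17 = 102 → 102
  B: 193 + 0.1×(255−193) = 193 + 6.2 = 199.2 → 199
rgb(189, 102, 199) = #BD66C7.

#BD66C7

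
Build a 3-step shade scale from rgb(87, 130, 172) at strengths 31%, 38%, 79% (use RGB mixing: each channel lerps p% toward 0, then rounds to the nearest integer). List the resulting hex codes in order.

#3C5A77, #36516B, #121B24

31%: (87 − 26.97 = 60.03→60, 130 − 40.3 = 89.7→90, 172 − 53.32 = 118.68→119) → #3C5A77
38%: (87 − 33.06 = 53.94→54, 130 − 49.4 = 80.6→81, 172 − 65.36 = 106.64→107) → #36516B
79%: (87 − 68.73 = 18.27→18, 130 − 102.7 = 27.3→27, 172 − 135.88 = 36.12→36) → #121B24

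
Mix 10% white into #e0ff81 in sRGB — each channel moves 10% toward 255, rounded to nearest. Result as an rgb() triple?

rgb(227, 255, 142)

#e0ff81 is rgb(224, 255, 129).
Per channel, c → c + 0.1(255 − c):
  R: 224 + 0.1×(255−224) = 224 + 3.1 = 227.1 → 227
  G: 255 + 0 = 255 → 255
  B: 129 + 12.6 = 141.6 → 142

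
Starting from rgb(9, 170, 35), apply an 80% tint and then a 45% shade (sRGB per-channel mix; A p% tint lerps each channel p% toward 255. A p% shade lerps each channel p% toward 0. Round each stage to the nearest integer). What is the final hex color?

Per channel, c → c + 0.8(255 − c):
  R: 9 + 0.8×(255−9) = 9 + 196.8 = 205.8 → 206
  G: 170 + 68 = 238 → 238
  B: 35 + 0.8×(255−35) = 35 + 176 = 211 → 211
After the tint: rgb(206, 238, 211) = #CEEED3.
Per channel, c → c + 0.45(0 − c):
  R: 206 + 0.45×(0−206) = 206 − 92.7 = 113.3 → 113
  G: 238 + 0.45×(0−238) = 238 − 107.1 = 130.9 → 131
  B: 211 + 0.45×(0−211) = 211 − 94.95 = 116.05 → 116
rgb(113, 131, 116) = #718374.

#718374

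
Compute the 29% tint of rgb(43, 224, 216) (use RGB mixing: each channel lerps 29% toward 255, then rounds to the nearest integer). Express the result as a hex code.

#68e9e3

Per channel, c → c + 0.29(255 − c):
  R: 43 + 0.29×(255−43) = 43 + 61.48 = 104.48 → 104
  G: 224 + 8.99 = 232.99 → 233
  B: 216 + 0.29×(255−216) = 216 + 11.31 = 227.31 → 227
rgb(104, 233, 227) = #68e9e3.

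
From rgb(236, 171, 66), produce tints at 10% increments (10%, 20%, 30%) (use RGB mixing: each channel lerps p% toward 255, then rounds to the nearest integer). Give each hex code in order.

#EEB355, #F0BC68, #F2C47B

10%: (236 + 1.9 = 237.9→238, 171 + 8.4 = 179.4→179, 66 + 18.9 = 84.9→85) → #EEB355
20%: (236 + 3.8 = 239.8→240, 171 + 16.8 = 187.8→188, 66 + 37.8 = 103.8→104) → #F0BC68
30%: (236 + 5.7 = 241.7→242, 171 + 25.2 = 196.2→196, 66 + 56.7 = 122.7→123) → #F2C47B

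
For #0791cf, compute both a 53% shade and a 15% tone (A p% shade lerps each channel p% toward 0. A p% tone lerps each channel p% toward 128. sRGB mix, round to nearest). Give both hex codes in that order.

#034461, #198ec3

#0791cf is rgb(7, 145, 207).
53% shade:
  R: 7 + 0.53×(0−7) = 7 − 3.71 = 3.29 → 3
  G: 145 + 0.53×(0−145) = 145 − 76.85 = 68.15 → 68
  B: 207 + 0.53×(0−207) = 207 − 109.71 = 97.29 → 97
  → #034461
15% tone:
  R: 7 + 0.15×(128−7) = 7 + 18.15 = 25.15 → 25
  G: 145 − 2.55 = 142.45 → 142
  B: 207 + 0.15×(128−207) = 207 − 11.85 = 195.15 → 195
  → #198ec3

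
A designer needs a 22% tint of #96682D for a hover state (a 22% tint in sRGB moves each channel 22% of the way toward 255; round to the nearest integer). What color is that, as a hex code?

#96682D is rgb(150, 104, 45).
Lerp each channel 22% toward 255:
  R: 150 + 0.22×(255−150) = 150 + 23.1 = 173.1 → 173
  G: 104 + 33.22 = 137.22 → 137
  B: 45 + 46.2 = 91.2 → 91
rgb(173, 137, 91) = #AD895B.

#AD895B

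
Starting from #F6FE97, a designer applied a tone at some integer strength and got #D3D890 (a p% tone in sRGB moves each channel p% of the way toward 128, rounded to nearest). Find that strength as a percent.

#F6FE97 is rgb(246, 254, 151); #D3D890 is rgb(211, 216, 144).
On the G channel (widest range): 216 ≈ 254 + (p/100)(128 − 254), so p ≈ 100×(216 − 254)/(128 − 254) = -3800/-126 = 30.16.
p = 30 reproduces all three channels after rounding.

30%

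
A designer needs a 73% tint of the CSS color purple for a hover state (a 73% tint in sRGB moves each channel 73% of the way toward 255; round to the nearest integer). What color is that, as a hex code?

CSS purple is rgb(128, 0, 128).
Lerp each channel 73% toward 255:
  R: 128 + 0.73×(255−128) = 128 + 92.71 = 220.71 → 221
  G: 0 + 0.73×(255−0) = 0 + 186.15 = 186.15 → 186
  B: 128 + 92.71 = 220.71 → 221
rgb(221, 186, 221) = #ddbadd.

#ddbadd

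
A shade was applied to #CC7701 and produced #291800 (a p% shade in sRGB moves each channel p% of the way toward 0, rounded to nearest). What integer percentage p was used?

#CC7701 is rgb(204, 119, 1); #291800 is rgb(41, 24, 0).
On the R channel (widest range): 41 ≈ 204 + (p/100)(0 − 204), so p ≈ 100×(41 − 204)/(0 − 204) = -16300/-204 = 79.90.
p = 80 reproduces all three channels after rounding.

80%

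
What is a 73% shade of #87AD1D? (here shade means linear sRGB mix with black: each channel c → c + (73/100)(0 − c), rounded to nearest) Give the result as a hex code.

#87AD1D is rgb(135, 173, 29).
Lerp each channel 73% toward 0:
  R: 135 + 0.73×(0−135) = 135 − 98.55 = 36.45 → 36
  G: 173 + 0.73×(0−173) = 173 − 126.29 = 46.71 → 47
  B: 29 + 0.73×(0−29) = 29 − 21.17 = 7.83 → 8
rgb(36, 47, 8) = #242F08.

#242F08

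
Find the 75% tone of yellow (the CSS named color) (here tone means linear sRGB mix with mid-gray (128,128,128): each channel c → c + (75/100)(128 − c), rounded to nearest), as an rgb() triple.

CSS yellow is rgb(255, 255, 0).
A 75% tone moves each channel 75% toward 128:
  R: 255 + 0.75×(128−255) = 255 − 95.25 = 159.75 → 160
  G: 255 + 0.75×(128−255) = 255 − 95.25 = 159.75 → 160
  B: 0 + 96 = 96 → 96

rgb(160, 160, 96)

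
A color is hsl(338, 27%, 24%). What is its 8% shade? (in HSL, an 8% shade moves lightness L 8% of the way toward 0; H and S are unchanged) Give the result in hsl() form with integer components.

hsl(338, 27%, 22%)

L moves 8% from 24 toward 0: 24 − 1.92 = 22.08 → 22.
H and S are unchanged.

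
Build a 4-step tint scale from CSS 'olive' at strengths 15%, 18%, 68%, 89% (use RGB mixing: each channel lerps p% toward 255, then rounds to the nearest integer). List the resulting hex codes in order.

CSS olive is rgb(128, 128, 0).
15%: (128 + 19.05 = 147.05→147, 128 + 19.05 = 147.05→147, 0 + 38.25 = 38.25→38) → #939326
18%: (128 + 22.86 = 150.86→151, 128 + 22.86 = 150.86→151, 0 + 45.9 = 45.9→46) → #97972e
68%: (128 + 86.36 = 214.36→214, 128 + 86.36 = 214.36→214, 0 + 173.4 = 173.4→173) → #d6d6ad
89%: (128 + 113.03 = 241.03→241, 128 + 113.03 = 241.03→241, 0 + 226.95 = 226.95→227) → #f1f1e3

#939326, #97972e, #d6d6ad, #f1f1e3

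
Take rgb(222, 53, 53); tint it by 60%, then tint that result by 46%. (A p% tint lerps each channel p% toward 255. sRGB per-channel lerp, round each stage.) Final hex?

Per channel, c → c + 0.6(255 − c):
  R: 222 + 0.6×(255−222) = 222 + 19.8 = 241.8 → 242
  G: 53 + 121.2 = 174.2 → 174
  B: 53 + 0.6×(255−53) = 53 + 121.2 = 174.2 → 174
After the tint: rgb(242, 174, 174) = #f2aeae.
Per channel, c → c + 0.46(255 − c):
  R: 242 + 0.46×(255−242) = 242 + 5.98 = 247.98 → 248
  G: 174 + 37.26 = 211.26 → 211
  B: 174 + 0.46×(255−174) = 174 + 37.26 = 211.26 → 211
rgb(248, 211, 211) = #f8d3d3.

#f8d3d3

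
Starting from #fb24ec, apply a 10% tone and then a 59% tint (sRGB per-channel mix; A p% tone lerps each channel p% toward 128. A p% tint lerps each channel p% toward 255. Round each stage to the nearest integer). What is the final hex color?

#f8a9f3

#fb24ec is rgb(251, 36, 236).
Lerp each channel 10% toward 128:
  R: 251 + 0.1×(128−251) = 251 − 12.3 = 238.7 → 239
  G: 36 + 0.1×(128−36) = 36 + 9.2 = 45.2 → 45
  B: 236 + 0.1×(128−236) = 236 − 10.8 = 225.2 → 225
After the tone: rgb(239, 45, 225) = #ef2de1.
A 59% tint moves each channel 59% toward 255:
  R: 239 + 9.44 = 248.44 → 248
  G: 45 + 0.59×(255−45) = 45 + 123.9 = 168.9 → 169
  B: 225 + 17.7 = 242.7 → 243
rgb(248, 169, 243) = #f8a9f3.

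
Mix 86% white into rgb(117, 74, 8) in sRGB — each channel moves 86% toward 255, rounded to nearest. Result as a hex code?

Lerp each channel 86% toward 255:
  R: 117 + 0.86×(255−117) = 117 + 118.68 = 235.68 → 236
  G: 74 + 0.86×(255−74) = 74 + 155.66 = 229.66 → 230
  B: 8 + 212.42 = 220.42 → 220
rgb(236, 230, 220) = #ECE6DC.

#ECE6DC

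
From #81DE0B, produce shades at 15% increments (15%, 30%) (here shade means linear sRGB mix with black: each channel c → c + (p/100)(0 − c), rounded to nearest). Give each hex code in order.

#81DE0B is rgb(129, 222, 11).
15%: (129 − 19.35 = 109.65→110, 222 − 33.3 = 188.7→189, 11 − 1.65 = 9.35→9) → #6EBD09
30%: (129 − 38.7 = 90.3→90, 222 − 66.6 = 155.4→155, 11 − 3.3 = 7.7→8) → #5A9B08

#6EBD09, #5A9B08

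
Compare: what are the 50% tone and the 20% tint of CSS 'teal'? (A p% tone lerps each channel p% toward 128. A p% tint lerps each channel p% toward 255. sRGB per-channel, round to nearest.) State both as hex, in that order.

#408080, #339999

CSS teal is rgb(0, 128, 128).
50% tone:
  R: 0 + 0.5×(128−0) = 0 + 64 = 64 → 64
  G: 128 + 0.5×(128−128) = 128 + 0 = 128 → 128
  B: 128 + 0.5×(128−128) = 128 + 0 = 128 → 128
  → #408080
20% tint:
  R: 0 + 51 = 51 → 51
  G: 128 + 25.4 = 153.4 → 153
  B: 128 + 0.2×(255−128) = 128 + 25.4 = 153.4 → 153
  → #339999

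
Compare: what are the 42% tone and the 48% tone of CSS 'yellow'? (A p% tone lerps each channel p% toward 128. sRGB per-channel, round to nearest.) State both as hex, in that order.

CSS yellow is rgb(255, 255, 0).
42% tone:
  R: 255 − 53.34 = 201.66 → 202
  G: 255 + 0.42×(128−255) = 255 − 53.34 = 201.66 → 202
  B: 0 + 53.76 = 53.76 → 54
  → #caca36
48% tone:
  R: 255 + 0.48×(128−255) = 255 − 60.96 = 194.04 → 194
  G: 255 − 60.96 = 194.04 → 194
  B: 0 + 61.44 = 61.44 → 61
  → #c2c23d

#caca36, #c2c23d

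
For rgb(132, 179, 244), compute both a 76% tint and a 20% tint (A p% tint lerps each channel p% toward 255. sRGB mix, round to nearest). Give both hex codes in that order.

#E1EDFC, #9DC2F6

76% tint:
  R: 132 + 0.76×(255−132) = 132 + 93.48 = 225.48 → 225
  G: 179 + 57.76 = 236.76 → 237
  B: 244 + 0.76×(255−244) = 244 + 8.36 = 252.36 → 252
  → #E1EDFC
20% tint:
  R: 132 + 0.2×(255−132) = 132 + 24.6 = 156.6 → 157
  G: 179 + 15.2 = 194.2 → 194
  B: 244 + 0.2×(255−244) = 244 + 2.2 = 246.2 → 246
  → #9DC2F6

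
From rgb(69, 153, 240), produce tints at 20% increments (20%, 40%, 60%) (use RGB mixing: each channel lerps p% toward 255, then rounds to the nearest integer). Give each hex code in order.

20%: (69 + 37.2 = 106.2→106, 153 + 20.4 = 173.4→173, 240 + 3 = 243→243) → #6aadf3
40%: (69 + 74.4 = 143.4→143, 153 + 40.8 = 193.8→194, 240 + 6 = 246→246) → #8fc2f6
60%: (69 + 111.6 = 180.6→181, 153 + 61.2 = 214.2→214, 240 + 9 = 249→249) → #b5d6f9

#6aadf3, #8fc2f6, #b5d6f9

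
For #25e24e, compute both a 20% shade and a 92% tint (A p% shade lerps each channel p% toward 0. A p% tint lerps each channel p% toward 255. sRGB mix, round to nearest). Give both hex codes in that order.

#25e24e is rgb(37, 226, 78).
20% shade:
  R: 37 + 0.2×(0−37) = 37 − 7.4 = 29.6 → 30
  G: 226 − 45.2 = 180.8 → 181
  B: 78 − 15.6 = 62.4 → 62
  → #1eb53e
92% tint:
  R: 37 + 0.92×(255−37) = 37 + 200.56 = 237.56 → 238
  G: 226 + 0.92×(255−226) = 226 + 26.68 = 252.68 → 253
  B: 78 + 0.92×(255−78) = 78 + 162.84 = 240.84 → 241
  → #eefdf1

#1eb53e, #eefdf1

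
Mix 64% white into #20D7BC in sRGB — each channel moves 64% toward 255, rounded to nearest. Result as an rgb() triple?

rgb(175, 241, 231)

#20D7BC is rgb(32, 215, 188).
Lerp each channel 64% toward 255:
  R: 32 + 0.64×(255−32) = 32 + 142.72 = 174.72 → 175
  G: 215 + 0.64×(255−215) = 215 + 25.6 = 240.6 → 241
  B: 188 + 0.64×(255−188) = 188 + 42.88 = 230.88 → 231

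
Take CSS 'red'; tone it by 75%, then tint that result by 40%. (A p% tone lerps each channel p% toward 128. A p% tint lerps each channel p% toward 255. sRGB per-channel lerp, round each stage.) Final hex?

#C6A0A0

CSS red is rgb(255, 0, 0).
Per channel, c → c + 0.75(128 − c):
  R: 255 + 0.75×(128−255) = 255 − 95.25 = 159.75 → 160
  G: 0 + 0.75×(128−0) = 0 + 96 = 96 → 96
  B: 0 + 0.75×(128−0) = 0 + 96 = 96 → 96
After the tone: rgb(160, 96, 96) = #A06060.
Per channel, c → c + 0.4(255 − c):
  R: 160 + 38 = 198 → 198
  G: 96 + 0.4×(255−96) = 96 + 63.6 = 159.6 → 160
  B: 96 + 63.6 = 159.6 → 160
rgb(198, 160, 160) = #C6A0A0.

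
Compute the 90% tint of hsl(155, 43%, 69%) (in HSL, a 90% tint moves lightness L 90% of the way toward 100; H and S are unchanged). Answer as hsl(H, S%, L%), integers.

L moves 90% from 69 toward 100: 69 + 27.9 = 96.9 → 97.
H and S are unchanged.

hsl(155, 43%, 97%)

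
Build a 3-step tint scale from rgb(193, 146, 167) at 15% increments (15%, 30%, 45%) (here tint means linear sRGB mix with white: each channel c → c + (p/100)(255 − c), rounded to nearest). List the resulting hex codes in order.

#caa2b4, #d4b3c1, #ddc3cf

15%: (193 + 9.3 = 202.3→202, 146 + 16.35 = 162.35→162, 167 + 13.2 = 180.2→180) → #caa2b4
30%: (193 + 18.6 = 211.6→212, 146 + 32.7 = 178.7→179, 167 + 26.4 = 193.4→193) → #d4b3c1
45%: (193 + 27.9 = 220.9→221, 146 + 49.05 = 195.05→195, 167 + 39.6 = 206.6→207) → #ddc3cf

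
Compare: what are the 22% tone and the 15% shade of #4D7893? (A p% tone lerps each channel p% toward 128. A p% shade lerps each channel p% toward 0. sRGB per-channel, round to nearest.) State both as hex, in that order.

#587A8F, #41667D

#4D7893 is rgb(77, 120, 147).
22% tone:
  R: 77 + 11.22 = 88.22 → 88
  G: 120 + 0.22×(128−120) = 120 + 1.76 = 121.76 → 122
  B: 147 − 4.18 = 142.82 → 143
  → #587A8F
15% shade:
  R: 77 − 11.55 = 65.45 → 65
  G: 120 − 18 = 102 → 102
  B: 147 + 0.15×(0−147) = 147 − 22.05 = 124.95 → 125
  → #41667D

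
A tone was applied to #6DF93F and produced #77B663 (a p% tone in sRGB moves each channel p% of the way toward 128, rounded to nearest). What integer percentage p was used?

#6DF93F is rgb(109, 249, 63); #77B663 is rgb(119, 182, 99).
On the G channel (widest range): 182 ≈ 249 + (p/100)(128 − 249), so p ≈ 100×(182 − 249)/(128 − 249) = -6700/-121 = 55.37.
p = 55 reproduces all three channels after rounding.

55%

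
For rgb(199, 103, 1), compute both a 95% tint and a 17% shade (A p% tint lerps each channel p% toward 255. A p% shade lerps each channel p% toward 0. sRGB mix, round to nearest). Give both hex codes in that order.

#FCF7F2, #A55501

95% tint:
  R: 199 + 0.95×(255−199) = 199 + 53.2 = 252.2 → 252
  G: 103 + 144.4 = 247.4 → 247
  B: 1 + 241.3 = 242.3 → 242
  → #FCF7F2
17% shade:
  R: 199 + 0.17×(0−199) = 199 − 33.83 = 165.17 → 165
  G: 103 + 0.17×(0−103) = 103 − 17.51 = 85.49 → 85
  B: 1 − 0.17 = 0.83 → 1
  → #A55501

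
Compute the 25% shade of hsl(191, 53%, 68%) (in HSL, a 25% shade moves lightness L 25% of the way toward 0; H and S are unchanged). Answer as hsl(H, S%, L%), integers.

L moves 25% from 68 toward 0: 68 − 17 = 51 → 51.
H and S are unchanged.

hsl(191, 53%, 51%)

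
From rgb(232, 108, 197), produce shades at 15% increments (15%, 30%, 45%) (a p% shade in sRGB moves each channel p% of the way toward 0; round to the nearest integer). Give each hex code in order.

15%: (232 − 34.8 = 197.2→197, 108 − 16.2 = 91.8→92, 197 − 29.55 = 167.45→167) → #c55ca7
30%: (232 − 69.6 = 162.4→162, 108 − 32.4 = 75.6→76, 197 − 59.1 = 137.9→138) → #a24c8a
45%: (232 − 104.4 = 127.6→128, 108 − 48.6 = 59.4→59, 197 − 88.65 = 108.35→108) → #803b6c

#c55ca7, #a24c8a, #803b6c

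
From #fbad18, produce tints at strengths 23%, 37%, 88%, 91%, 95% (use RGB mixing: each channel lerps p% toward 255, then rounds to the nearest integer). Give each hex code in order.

#fbad18 is rgb(251, 173, 24).
23%: (251 + 0.92 = 251.92→252, 173 + 18.86 = 191.86→192, 24 + 53.13 = 77.13→77) → #fcc04d
37%: (251 + 1.48 = 252.48→252, 173 + 30.34 = 203.34→203, 24 + 85.47 = 109.47→109) → #fccb6d
88%: (251 + 3.52 = 254.52→255, 173 + 72.16 = 245.16→245, 24 + 203.28 = 227.28→227) → #fff5e3
91%: (251 + 3.64 = 254.64→255, 173 + 74.62 = 247.62→248, 24 + 210.21 = 234.21→234) → #fff8ea
95%: (251 + 3.8 = 254.8→255, 173 + 77.9 = 250.9→251, 24 + 219.45 = 243.45→243) → #fffbf3

#fcc04d, #fccb6d, #fff5e3, #fff8ea, #fffbf3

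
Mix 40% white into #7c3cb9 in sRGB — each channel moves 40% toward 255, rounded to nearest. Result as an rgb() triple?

rgb(176, 138, 213)

#7c3cb9 is rgb(124, 60, 185).
Per channel, c → c + 0.4(255 − c):
  R: 124 + 52.4 = 176.4 → 176
  G: 60 + 0.4×(255−60) = 60 + 78 = 138 → 138
  B: 185 + 28 = 213 → 213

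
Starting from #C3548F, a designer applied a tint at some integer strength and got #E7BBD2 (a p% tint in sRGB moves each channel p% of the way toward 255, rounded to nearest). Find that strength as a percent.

60%

#C3548F is rgb(195, 84, 143); #E7BBD2 is rgb(231, 187, 210).
On the G channel (widest range): 187 ≈ 84 + (p/100)(255 − 84), so p ≈ 100×(187 − 84)/(255 − 84) = 10300/171 = 60.23.
p = 60 reproduces all three channels after rounding.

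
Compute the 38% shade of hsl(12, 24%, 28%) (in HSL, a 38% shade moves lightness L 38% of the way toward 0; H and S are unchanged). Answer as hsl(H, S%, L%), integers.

L moves 38% from 28 toward 0: 28 − 10.64 = 17.36 → 17.
H and S are unchanged.

hsl(12, 24%, 17%)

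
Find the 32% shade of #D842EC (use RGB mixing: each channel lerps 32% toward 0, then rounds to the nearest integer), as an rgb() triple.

#D842EC is rgb(216, 66, 236).
Per channel, c → c + 0.32(0 − c):
  R: 216 − 69.12 = 146.88 → 147
  G: 66 + 0.32×(0−66) = 66 − 21.12 = 44.88 → 45
  B: 236 − 75.52 = 160.48 → 160

rgb(147, 45, 160)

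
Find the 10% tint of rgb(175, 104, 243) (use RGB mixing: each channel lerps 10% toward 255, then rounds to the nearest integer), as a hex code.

A 10% tint moves each channel 10% toward 255:
  R: 175 + 0.1×(255−175) = 175 + 8 = 183 → 183
  G: 104 + 15.1 = 119.1 → 119
  B: 243 + 1.2 = 244.2 → 244
rgb(183, 119, 244) = #b777f4.

#b777f4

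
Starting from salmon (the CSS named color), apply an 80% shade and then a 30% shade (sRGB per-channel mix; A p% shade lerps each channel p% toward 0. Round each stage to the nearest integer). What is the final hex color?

#231210

CSS salmon is rgb(250, 128, 114).
Per channel, c → c + 0.8(0 − c):
  R: 250 − 200 = 50 → 50
  G: 128 + 0.8×(0−128) = 128 − 102.4 = 25.6 → 26
  B: 114 − 91.2 = 22.8 → 23
After the shade: rgb(50, 26, 23) = #321a17.
Per channel, c → c + 0.3(0 − c):
  R: 50 + 0.3×(0−50) = 50 − 15 = 35 → 35
  G: 26 + 0.3×(0−26) = 26 − 7.8 = 18.2 → 18
  B: 23 + 0.3×(0−23) = 23 − 6.9 = 16.1 → 16
rgb(35, 18, 16) = #231210.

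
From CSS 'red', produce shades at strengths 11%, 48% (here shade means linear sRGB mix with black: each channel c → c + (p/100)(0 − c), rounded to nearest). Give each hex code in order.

CSS red is rgb(255, 0, 0).
11%: (255 − 28.05 = 226.95→227, 0→0, 0→0) → #E30000
48%: (255 − 122.4 = 132.6→133, 0→0, 0→0) → #850000

#E30000, #850000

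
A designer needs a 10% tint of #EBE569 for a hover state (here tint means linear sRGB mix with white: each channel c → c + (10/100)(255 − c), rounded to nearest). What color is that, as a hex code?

#EBE569 is rgb(235, 229, 105).
Per channel, c → c + 0.1(255 − c):
  R: 235 + 0.1×(255−235) = 235 + 2 = 237 → 237
  G: 229 + 2.6 = 231.6 → 232
  B: 105 + 0.1×(255−105) = 105 + 15 = 120 → 120
rgb(237, 232, 120) = #EDE878.

#EDE878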